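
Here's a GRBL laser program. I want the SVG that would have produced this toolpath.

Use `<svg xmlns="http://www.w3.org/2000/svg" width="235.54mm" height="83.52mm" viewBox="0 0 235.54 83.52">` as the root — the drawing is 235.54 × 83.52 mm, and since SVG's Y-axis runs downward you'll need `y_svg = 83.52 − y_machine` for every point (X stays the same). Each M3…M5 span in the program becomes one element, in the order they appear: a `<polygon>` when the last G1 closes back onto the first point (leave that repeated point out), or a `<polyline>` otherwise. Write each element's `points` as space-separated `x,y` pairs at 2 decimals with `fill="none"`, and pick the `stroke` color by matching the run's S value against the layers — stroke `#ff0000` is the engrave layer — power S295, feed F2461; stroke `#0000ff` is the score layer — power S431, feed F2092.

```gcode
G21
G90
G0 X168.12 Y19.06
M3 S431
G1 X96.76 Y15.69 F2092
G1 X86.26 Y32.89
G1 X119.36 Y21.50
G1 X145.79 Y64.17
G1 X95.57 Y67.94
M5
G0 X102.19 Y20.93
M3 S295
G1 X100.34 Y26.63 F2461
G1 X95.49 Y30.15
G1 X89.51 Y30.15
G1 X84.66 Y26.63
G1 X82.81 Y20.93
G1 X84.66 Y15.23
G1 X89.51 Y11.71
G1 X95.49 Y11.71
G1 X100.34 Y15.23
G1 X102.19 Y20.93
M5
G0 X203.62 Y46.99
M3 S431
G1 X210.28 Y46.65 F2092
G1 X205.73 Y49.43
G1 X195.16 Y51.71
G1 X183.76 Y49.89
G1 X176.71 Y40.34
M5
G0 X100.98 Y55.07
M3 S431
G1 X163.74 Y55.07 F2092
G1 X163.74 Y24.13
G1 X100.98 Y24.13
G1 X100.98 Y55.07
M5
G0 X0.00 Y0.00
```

<svg xmlns="http://www.w3.org/2000/svg" width="235.54mm" height="83.52mm" viewBox="0 0 235.54 83.52">
  <polyline points="168.12,64.46 96.76,67.83 86.26,50.63 119.36,62.02 145.79,19.35 95.57,15.58" fill="none" stroke="#0000ff"/>
  <polygon points="102.19,62.59 100.34,56.89 95.49,53.37 89.51,53.37 84.66,56.89 82.81,62.59 84.66,68.29 89.51,71.81 95.49,71.81 100.34,68.29" fill="none" stroke="#ff0000"/>
  <polyline points="203.62,36.53 210.28,36.87 205.73,34.09 195.16,31.81 183.76,33.63 176.71,43.18" fill="none" stroke="#0000ff"/>
  <polygon points="100.98,28.45 163.74,28.45 163.74,59.39 100.98,59.39" fill="none" stroke="#0000ff"/>
</svg>

y_svg = 83.52 − y_m.

[1] S431→`#0000ff` (score); open run; points: 168.12,64.46 96.76,67.83 86.26,50.63 119.36,62.02 145.79,19.35 95.57,15.58

[2] S295→`#ff0000` (engrave); closed run; points: 102.19,62.59 100.34,56.89 95.49,53.37 89.51,53.37 84.66,56.89 82.81,62.59 84.66,68.29 89.51,71.81 95.49,71.81 100.34,68.29

[3] S431→`#0000ff` (score); open run; points: 203.62,36.53 210.28,36.87 205.73,34.09 195.16,31.81 183.76,33.63 176.71,43.18

[4] S431→`#0000ff` (score); closed run; points: 100.98,28.45 163.74,28.45 163.74,59.39 100.98,59.39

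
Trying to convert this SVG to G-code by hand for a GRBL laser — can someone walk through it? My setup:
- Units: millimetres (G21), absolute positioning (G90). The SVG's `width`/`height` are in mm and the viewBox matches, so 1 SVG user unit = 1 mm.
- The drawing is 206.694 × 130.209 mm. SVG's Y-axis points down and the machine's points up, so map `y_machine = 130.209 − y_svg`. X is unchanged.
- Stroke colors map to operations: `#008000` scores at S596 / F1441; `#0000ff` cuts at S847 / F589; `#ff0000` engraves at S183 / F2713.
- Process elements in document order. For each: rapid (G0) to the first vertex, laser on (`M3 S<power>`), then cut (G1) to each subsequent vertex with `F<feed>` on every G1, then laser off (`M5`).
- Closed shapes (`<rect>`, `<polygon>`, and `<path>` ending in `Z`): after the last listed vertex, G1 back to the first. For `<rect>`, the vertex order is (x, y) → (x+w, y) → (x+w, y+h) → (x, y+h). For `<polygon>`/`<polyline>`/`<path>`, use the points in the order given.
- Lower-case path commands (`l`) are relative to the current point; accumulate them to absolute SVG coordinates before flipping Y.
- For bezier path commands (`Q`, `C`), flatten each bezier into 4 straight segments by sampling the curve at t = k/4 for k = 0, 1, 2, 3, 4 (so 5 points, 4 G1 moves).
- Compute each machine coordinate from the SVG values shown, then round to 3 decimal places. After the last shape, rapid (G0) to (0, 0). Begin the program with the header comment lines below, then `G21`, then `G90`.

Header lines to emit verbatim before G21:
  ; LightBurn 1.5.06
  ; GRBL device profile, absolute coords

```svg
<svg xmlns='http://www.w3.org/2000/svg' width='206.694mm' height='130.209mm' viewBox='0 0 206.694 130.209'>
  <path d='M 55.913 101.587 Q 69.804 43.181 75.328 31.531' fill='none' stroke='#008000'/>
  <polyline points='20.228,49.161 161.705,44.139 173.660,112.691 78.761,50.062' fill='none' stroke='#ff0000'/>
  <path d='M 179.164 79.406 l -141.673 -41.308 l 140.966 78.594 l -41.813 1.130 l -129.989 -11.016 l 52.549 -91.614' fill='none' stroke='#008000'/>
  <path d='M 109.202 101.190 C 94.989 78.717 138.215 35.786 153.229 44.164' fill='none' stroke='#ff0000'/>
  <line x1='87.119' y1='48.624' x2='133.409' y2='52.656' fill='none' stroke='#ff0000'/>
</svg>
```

viewBox `0 0 206.694 130.209` with mm width/height → 1 unit = 1 mm. Flip: y_m = 130.209 − y_svg.

**Shape 1** — `<path>` quadratic bezier, stroke `#008000` → score (S596, F1441). Control points (SVG): P0=(55.913,101.587), P1=(69.804,43.181), P2=(75.328,31.531); sampled at t=k/4. Machine vertices: (55.913,28.622) → (62.336,54.903) → (67.712,75.339) → (72.043,89.931) → (75.328,98.678). Open path.

**Shape 2** — `<polyline>` open polyline, stroke `#ff0000` → engrave (S183, F2713). Machine vertices: (20.228,81.048) → (161.705,86.070) → (173.660,17.518) → (78.761,80.147). Open path.

**Shape 3** — `<path>` open polyline, stroke `#008000` → score (S596, F1441). Machine vertices: (179.164,50.803) → (37.491,92.111) → (178.457,13.517) → (136.644,12.387) → (6.655,23.403) → (59.204,115.017). Open path.

**Shape 4** — `<path>` cubic bezier, stroke `#ff0000` → engrave (S183, F2713). Control points (SVG): P0=(109.202,101.190), P1=(94.989,78.717), P2=(138.215,35.786), P3=(153.229,44.164); sampled at t=k/4. Machine vertices: (109.202,29.019) → (107.974,48.588) → (120.255,69.101) → (138.017,83.829) → (153.229,86.045). Open path.

**Shape 5** — `<line>` line segment, stroke `#ff0000` → engrave (S183, F2713). Machine vertices: (87.119,81.585) → (133.409,77.553). Open path.

; LightBurn 1.5.06
; GRBL device profile, absolute coords
G21
G90
G0 X55.913 Y28.622
M3 S596
G1 X62.336 Y54.903 F1441
G1 X67.712 Y75.339 F1441
G1 X72.043 Y89.931 F1441
G1 X75.328 Y98.678 F1441
M5
G0 X20.228 Y81.048
M3 S183
G1 X161.705 Y86.070 F2713
G1 X173.660 Y17.518 F2713
G1 X78.761 Y80.147 F2713
M5
G0 X179.164 Y50.803
M3 S596
G1 X37.491 Y92.111 F1441
G1 X178.457 Y13.517 F1441
G1 X136.644 Y12.387 F1441
G1 X6.655 Y23.403 F1441
G1 X59.204 Y115.017 F1441
M5
G0 X109.202 Y29.019
M3 S183
G1 X107.974 Y48.588 F2713
G1 X120.255 Y69.101 F2713
G1 X138.017 Y83.829 F2713
G1 X153.229 Y86.045 F2713
M5
G0 X87.119 Y81.585
M3 S183
G1 X133.409 Y77.553 F2713
M5
G0 X0.000 Y0.000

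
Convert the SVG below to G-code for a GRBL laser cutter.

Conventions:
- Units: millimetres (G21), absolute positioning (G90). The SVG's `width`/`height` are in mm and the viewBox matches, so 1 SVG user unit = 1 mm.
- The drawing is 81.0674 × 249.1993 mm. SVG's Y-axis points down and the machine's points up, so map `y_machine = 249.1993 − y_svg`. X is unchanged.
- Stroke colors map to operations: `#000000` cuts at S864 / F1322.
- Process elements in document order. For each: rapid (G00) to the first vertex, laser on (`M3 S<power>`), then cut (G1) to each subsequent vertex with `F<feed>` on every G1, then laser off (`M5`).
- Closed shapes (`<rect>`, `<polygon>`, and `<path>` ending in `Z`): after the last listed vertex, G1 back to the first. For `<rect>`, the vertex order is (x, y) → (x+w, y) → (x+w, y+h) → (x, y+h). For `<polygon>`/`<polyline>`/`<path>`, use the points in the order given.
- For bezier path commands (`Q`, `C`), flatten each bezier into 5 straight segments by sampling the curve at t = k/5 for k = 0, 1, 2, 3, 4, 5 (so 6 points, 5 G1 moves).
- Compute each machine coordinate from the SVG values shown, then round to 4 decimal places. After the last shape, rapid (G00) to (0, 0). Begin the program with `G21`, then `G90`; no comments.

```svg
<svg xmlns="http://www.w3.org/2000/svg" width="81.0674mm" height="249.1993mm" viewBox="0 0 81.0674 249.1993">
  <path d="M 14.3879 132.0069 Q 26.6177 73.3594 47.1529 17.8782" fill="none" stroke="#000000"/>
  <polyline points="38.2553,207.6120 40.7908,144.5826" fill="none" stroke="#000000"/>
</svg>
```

viewBox `0 0 81.0674 249.1993` with mm width/height → 1 unit = 1 mm. Flip: y_m = 249.1993 − y_svg.

**Shape 1** — `<path>` quadratic bezier, stroke `#000000` → cut (S864, F1322). Control points (SVG): P0=(14.3879,132.0069), P1=(26.6177,73.3594), P2=(47.1529,17.8782); sampled at t=k/5. Machine vertices: (14.3879,117.1924) → (19.6120,140.5247) → (25.5006,163.6038) → (32.0536,186.4295) → (39.2710,209.0020) → (47.1529,231.3211). Open path.

**Shape 2** — `<polyline>` line segment, stroke `#000000` → cut (S864, F1322). Machine vertices: (38.2553,41.5873) → (40.7908,104.6167). Open path.

G21
G90
G00 X14.3879 Y117.1924
M3 S864
G1 X19.6120 Y140.5247 F1322
G1 X25.5006 Y163.6038 F1322
G1 X32.0536 Y186.4295 F1322
G1 X39.2710 Y209.0020 F1322
G1 X47.1529 Y231.3211 F1322
M5
G00 X38.2553 Y41.5873
M3 S864
G1 X40.7908 Y104.6167 F1322
M5
G00 X0.0000 Y0.0000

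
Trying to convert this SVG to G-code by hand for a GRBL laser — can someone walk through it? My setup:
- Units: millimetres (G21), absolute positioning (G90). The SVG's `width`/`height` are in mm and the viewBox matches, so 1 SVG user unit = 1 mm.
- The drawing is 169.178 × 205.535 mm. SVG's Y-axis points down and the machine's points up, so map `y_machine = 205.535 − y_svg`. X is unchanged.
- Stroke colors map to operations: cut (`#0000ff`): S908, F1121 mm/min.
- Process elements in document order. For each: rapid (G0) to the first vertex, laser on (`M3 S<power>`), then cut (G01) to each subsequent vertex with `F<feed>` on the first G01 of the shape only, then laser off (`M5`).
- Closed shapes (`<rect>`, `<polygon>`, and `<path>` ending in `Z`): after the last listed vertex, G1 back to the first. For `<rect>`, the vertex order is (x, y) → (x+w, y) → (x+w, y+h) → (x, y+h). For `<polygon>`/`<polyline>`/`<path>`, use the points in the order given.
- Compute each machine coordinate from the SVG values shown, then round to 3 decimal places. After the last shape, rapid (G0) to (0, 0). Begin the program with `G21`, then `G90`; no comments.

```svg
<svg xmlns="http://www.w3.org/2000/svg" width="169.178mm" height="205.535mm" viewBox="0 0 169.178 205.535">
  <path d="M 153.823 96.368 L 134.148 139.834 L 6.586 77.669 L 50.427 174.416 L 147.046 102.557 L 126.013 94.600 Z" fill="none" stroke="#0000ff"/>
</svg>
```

viewBox `0 0 169.178 205.535` with mm width/height → 1 unit = 1 mm. Flip: y_m = 205.535 − y_svg.

**Shape 1** — `<path>` closed polygon, stroke `#0000ff` → cut (S908, F1121). Machine vertices: (153.823,109.167) → (134.148,65.701) → (6.586,127.866) → (50.427,31.119) → (147.046,102.978) → (126.013,110.935) → (153.823,109.167). Closed: final G1 returns to the first vertex.

G21
G90
G0 X153.823 Y109.167
M3 S908
G01 X134.148 Y65.701 F1121
G01 X6.586 Y127.866
G01 X50.427 Y31.119
G01 X147.046 Y102.978
G01 X126.013 Y110.935
G01 X153.823 Y109.167
M5
G0 X0.000 Y0.000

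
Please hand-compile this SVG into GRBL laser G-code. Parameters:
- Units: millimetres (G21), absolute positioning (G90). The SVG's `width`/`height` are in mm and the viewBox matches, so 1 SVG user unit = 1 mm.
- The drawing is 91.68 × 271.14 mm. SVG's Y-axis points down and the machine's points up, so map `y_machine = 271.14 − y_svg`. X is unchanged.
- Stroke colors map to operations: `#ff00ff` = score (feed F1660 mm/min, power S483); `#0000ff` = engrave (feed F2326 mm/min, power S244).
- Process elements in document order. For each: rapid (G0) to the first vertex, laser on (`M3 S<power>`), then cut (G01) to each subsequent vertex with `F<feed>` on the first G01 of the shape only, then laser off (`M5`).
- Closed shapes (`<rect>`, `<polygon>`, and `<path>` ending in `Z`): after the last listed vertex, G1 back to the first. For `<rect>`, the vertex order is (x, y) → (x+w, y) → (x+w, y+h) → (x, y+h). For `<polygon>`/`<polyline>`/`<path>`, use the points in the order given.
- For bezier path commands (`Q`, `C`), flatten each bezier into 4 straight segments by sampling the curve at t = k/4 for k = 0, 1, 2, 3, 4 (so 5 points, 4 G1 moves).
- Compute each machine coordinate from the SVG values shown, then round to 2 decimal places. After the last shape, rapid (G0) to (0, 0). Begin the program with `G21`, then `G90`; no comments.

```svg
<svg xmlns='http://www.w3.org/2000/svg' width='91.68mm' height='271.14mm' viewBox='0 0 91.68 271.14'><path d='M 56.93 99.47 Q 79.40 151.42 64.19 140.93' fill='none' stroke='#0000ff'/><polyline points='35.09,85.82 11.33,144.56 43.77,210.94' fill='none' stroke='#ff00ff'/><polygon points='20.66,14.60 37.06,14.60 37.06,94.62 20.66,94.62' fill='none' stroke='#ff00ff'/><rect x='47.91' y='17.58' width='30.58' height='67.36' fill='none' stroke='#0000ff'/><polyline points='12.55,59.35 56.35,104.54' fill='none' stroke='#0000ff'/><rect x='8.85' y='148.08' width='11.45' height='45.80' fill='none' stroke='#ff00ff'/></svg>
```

viewBox `0 0 91.68 271.14` with mm width/height → 1 unit = 1 mm. Flip: y_m = 271.14 − y_svg.

**Shape 1** — `<path>` quadratic bezier, stroke `#0000ff` → engrave (S244, F2326). Control points (SVG): P0=(56.93,99.47), P1=(79.40,151.42), P2=(64.19,140.93); sampled at t=k/4. Machine vertices: (56.93,171.67) → (65.81,149.60) → (69.98,135.33) → (69.44,128.87) → (64.19,130.21). Open path.

**Shape 2** — `<polyline>` open polyline, stroke `#ff00ff` → score (S483, F1660). Machine vertices: (35.09,185.32) → (11.33,126.58) → (43.77,60.20). Open path.

**Shape 3** — `<polygon>` rectangle, stroke `#ff00ff` → score (S483, F1660). Machine vertices: (20.66,256.54) → (37.06,256.54) → (37.06,176.52) → (20.66,176.52) → (20.66,256.54). Closed: final G1 returns to the first vertex.

**Shape 4** — `<rect>` rectangle, stroke `#0000ff` → engrave (S244, F2326). Machine vertices: (47.91,253.56) → (78.49,253.56) → (78.49,186.20) → (47.91,186.20) → (47.91,253.56). Closed: final G1 returns to the first vertex.

**Shape 5** — `<polyline>` line segment, stroke `#0000ff` → engrave (S244, F2326). Machine vertices: (12.55,211.79) → (56.35,166.60). Open path.

**Shape 6** — `<rect>` rectangle, stroke `#ff00ff` → score (S483, F1660). Machine vertices: (8.85,123.06) → (20.30,123.06) → (20.30,77.26) → (8.85,77.26) → (8.85,123.06). Closed: final G1 returns to the first vertex.

G21
G90
G0 X56.93 Y171.67
M3 S244
G01 X65.81 Y149.60 F2326
G01 X69.98 Y135.33
G01 X69.44 Y128.87
G01 X64.19 Y130.21
M5
G0 X35.09 Y185.32
M3 S483
G01 X11.33 Y126.58 F1660
G01 X43.77 Y60.20
M5
G0 X20.66 Y256.54
M3 S483
G01 X37.06 Y256.54 F1660
G01 X37.06 Y176.52
G01 X20.66 Y176.52
G01 X20.66 Y256.54
M5
G0 X47.91 Y253.56
M3 S244
G01 X78.49 Y253.56 F2326
G01 X78.49 Y186.20
G01 X47.91 Y186.20
G01 X47.91 Y253.56
M5
G0 X12.55 Y211.79
M3 S244
G01 X56.35 Y166.60 F2326
M5
G0 X8.85 Y123.06
M3 S483
G01 X20.30 Y123.06 F1660
G01 X20.30 Y77.26
G01 X8.85 Y77.26
G01 X8.85 Y123.06
M5
G0 X0.00 Y0.00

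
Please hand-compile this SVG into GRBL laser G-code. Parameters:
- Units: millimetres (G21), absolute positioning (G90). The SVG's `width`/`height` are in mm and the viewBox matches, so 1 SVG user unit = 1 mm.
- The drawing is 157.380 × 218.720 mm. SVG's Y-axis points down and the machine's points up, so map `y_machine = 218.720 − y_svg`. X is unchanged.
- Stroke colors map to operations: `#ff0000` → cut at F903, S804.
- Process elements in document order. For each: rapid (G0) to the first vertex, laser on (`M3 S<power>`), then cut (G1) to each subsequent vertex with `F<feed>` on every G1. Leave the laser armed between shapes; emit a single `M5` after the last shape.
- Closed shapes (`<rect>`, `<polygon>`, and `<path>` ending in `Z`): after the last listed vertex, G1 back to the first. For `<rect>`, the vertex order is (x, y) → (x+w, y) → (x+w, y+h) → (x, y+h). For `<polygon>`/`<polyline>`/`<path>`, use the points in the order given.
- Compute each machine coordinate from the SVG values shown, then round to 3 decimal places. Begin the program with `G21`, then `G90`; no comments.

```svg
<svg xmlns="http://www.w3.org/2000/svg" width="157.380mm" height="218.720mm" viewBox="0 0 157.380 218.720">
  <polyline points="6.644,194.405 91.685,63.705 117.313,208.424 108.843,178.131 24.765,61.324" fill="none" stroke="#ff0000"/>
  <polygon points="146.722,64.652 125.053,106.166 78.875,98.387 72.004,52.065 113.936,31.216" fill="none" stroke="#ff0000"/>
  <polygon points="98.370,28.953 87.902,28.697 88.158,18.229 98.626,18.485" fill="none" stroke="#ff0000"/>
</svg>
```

1 u = 1 mm; y_m = 218.720 − y.

[1] `<polyline>` open polyline, #ff0000→cut S804 F903: (6.644,24.315) → (91.685,155.015) → (117.313,10.296) → (108.843,40.589) → (24.765,157.396)

[2] `<polygon>` regular polygon, #ff0000→cut S804 F903: (146.722,154.068) → (125.053,112.554) → (78.875,120.333) → (72.004,166.655) → (113.936,187.504) → (146.722,154.068) (closed)

[3] `<polygon>` regular polygon, #ff0000→cut S804 F903: (98.370,189.767) → (87.902,190.023) → (88.158,200.491) → (98.626,200.235) → (98.370,189.767) (closed)

G21
G90
G0 X6.644 Y24.315
M3 S804
G1 X91.685 Y155.015 F903
G1 X117.313 Y10.296 F903
G1 X108.843 Y40.589 F903
G1 X24.765 Y157.396 F903
G0 X146.722 Y154.068
M3 S804
G1 X125.053 Y112.554 F903
G1 X78.875 Y120.333 F903
G1 X72.004 Y166.655 F903
G1 X113.936 Y187.504 F903
G1 X146.722 Y154.068 F903
G0 X98.370 Y189.767
M3 S804
G1 X87.902 Y190.023 F903
G1 X88.158 Y200.491 F903
G1 X98.626 Y200.235 F903
G1 X98.370 Y189.767 F903
M5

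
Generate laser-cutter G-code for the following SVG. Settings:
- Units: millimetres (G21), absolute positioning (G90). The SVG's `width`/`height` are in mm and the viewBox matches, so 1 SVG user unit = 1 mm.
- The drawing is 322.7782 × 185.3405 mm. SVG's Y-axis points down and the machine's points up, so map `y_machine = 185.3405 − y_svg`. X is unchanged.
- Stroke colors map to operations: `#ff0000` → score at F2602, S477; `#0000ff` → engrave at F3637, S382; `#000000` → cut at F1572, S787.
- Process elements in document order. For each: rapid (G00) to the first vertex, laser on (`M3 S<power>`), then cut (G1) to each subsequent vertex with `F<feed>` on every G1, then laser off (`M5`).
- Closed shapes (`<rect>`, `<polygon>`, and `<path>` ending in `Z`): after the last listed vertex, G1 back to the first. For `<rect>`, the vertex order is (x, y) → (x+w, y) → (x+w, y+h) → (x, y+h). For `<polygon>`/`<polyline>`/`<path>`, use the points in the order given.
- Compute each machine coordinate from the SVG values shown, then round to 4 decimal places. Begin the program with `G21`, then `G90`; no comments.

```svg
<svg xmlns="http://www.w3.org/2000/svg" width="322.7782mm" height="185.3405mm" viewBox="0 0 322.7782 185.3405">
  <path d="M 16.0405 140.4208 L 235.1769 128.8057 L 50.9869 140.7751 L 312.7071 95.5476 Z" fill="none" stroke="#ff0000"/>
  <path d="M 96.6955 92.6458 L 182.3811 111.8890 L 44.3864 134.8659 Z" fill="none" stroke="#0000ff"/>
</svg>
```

1 u = 1 mm; y_m = 185.3405 − y.

[1] `<path>` closed polygon, #ff0000→score S477 F2602: (16.0405,44.9197) → (235.1769,56.5348) → (50.9869,44.5654) → (312.7071,89.7929) → (16.0405,44.9197) (closed)

[2] `<path>` closed polygon, #0000ff→engrave S382 F3637: (96.6955,92.6947) → (182.3811,73.4515) → (44.3864,50.4746) → (96.6955,92.6947) (closed)

G21
G90
G00 X16.0405 Y44.9197
M3 S477
G1 X235.1769 Y56.5348 F2602
G1 X50.9869 Y44.5654 F2602
G1 X312.7071 Y89.7929 F2602
G1 X16.0405 Y44.9197 F2602
M5
G00 X96.6955 Y92.6947
M3 S382
G1 X182.3811 Y73.4515 F3637
G1 X44.3864 Y50.4746 F3637
G1 X96.6955 Y92.6947 F3637
M5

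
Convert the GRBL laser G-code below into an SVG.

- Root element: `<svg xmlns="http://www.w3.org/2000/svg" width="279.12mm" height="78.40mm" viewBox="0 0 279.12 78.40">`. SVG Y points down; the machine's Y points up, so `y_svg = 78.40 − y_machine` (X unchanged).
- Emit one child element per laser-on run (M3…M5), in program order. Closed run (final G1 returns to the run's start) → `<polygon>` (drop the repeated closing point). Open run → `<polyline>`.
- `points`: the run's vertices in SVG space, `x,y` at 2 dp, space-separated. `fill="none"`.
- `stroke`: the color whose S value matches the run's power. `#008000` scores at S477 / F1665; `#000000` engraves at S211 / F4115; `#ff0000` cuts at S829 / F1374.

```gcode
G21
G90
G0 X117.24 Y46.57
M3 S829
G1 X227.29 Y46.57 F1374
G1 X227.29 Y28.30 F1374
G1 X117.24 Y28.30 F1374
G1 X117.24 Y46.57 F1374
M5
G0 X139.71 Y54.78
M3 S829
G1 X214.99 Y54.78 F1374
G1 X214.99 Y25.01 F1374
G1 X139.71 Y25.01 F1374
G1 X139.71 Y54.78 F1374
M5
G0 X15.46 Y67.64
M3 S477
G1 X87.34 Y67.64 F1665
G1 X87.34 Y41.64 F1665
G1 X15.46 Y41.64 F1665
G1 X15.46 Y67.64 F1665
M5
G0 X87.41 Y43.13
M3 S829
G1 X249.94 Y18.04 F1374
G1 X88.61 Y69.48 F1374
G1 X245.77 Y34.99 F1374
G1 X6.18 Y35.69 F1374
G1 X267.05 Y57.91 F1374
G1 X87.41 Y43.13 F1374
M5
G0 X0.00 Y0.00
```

<svg xmlns="http://www.w3.org/2000/svg" width="279.12mm" height="78.40mm" viewBox="0 0 279.12 78.40">
  <polygon points="117.24,31.83 227.29,31.83 227.29,50.10 117.24,50.10" fill="none" stroke="#ff0000"/>
  <polygon points="139.71,23.62 214.99,23.62 214.99,53.39 139.71,53.39" fill="none" stroke="#ff0000"/>
  <polygon points="15.46,10.76 87.34,10.76 87.34,36.76 15.46,36.76" fill="none" stroke="#008000"/>
  <polygon points="87.41,35.27 249.94,60.36 88.61,8.92 245.77,43.41 6.18,42.71 267.05,20.49" fill="none" stroke="#ff0000"/>
</svg>

y_svg = 78.40 − y_m.

[1] S829→`#ff0000` (cut); closed run; points: 117.24,31.83 227.29,31.83 227.29,50.10 117.24,50.10

[2] S829→`#ff0000` (cut); closed run; points: 139.71,23.62 214.99,23.62 214.99,53.39 139.71,53.39

[3] S477→`#008000` (score); closed run; points: 15.46,10.76 87.34,10.76 87.34,36.76 15.46,36.76

[4] S829→`#ff0000` (cut); closed run; points: 87.41,35.27 249.94,60.36 88.61,8.92 245.77,43.41 6.18,42.71 267.05,20.49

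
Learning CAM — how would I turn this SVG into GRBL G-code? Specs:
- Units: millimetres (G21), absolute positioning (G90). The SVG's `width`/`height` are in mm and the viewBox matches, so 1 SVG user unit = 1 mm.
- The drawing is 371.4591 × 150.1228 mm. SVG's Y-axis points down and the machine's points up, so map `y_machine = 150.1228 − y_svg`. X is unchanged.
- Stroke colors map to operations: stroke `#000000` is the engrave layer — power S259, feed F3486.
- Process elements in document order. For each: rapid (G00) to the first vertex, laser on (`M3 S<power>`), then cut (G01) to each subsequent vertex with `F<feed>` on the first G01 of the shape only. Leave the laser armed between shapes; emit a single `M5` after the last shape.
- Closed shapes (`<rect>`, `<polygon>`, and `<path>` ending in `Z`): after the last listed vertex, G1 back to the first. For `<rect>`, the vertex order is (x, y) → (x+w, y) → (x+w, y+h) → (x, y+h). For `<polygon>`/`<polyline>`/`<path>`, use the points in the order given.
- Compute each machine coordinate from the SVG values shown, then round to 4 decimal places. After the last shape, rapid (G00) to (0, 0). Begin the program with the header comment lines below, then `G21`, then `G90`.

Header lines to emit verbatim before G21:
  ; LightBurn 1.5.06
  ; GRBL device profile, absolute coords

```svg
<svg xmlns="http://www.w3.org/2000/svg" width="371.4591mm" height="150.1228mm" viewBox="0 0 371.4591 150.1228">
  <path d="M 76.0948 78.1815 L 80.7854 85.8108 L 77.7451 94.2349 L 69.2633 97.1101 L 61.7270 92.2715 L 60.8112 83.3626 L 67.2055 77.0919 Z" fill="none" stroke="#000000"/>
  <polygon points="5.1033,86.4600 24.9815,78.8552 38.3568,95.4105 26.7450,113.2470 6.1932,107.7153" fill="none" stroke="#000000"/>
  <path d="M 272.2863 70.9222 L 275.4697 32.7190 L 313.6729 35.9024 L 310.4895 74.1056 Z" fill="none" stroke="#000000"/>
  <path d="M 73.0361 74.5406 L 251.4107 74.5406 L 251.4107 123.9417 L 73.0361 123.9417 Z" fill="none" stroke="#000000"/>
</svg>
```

; LightBurn 1.5.06
; GRBL device profile, absolute coords
G21
G90
G00 X76.0948 Y71.9413
M3 S259
G01 X80.7854 Y64.3120 F3486
G01 X77.7451 Y55.8879
G01 X69.2633 Y53.0127
G01 X61.7270 Y57.8513
G01 X60.8112 Y66.7602
G01 X67.2055 Y73.0309
G01 X76.0948 Y71.9413
G00 X5.1033 Y63.6628
M3 S259
G01 X24.9815 Y71.2676 F3486
G01 X38.3568 Y54.7123
G01 X26.7450 Y36.8758
G01 X6.1932 Y42.4075
G01 X5.1033 Y63.6628
G00 X272.2863 Y79.2006
M3 S259
G01 X275.4697 Y117.4038 F3486
G01 X313.6729 Y114.2204
G01 X310.4895 Y76.0172
G01 X272.2863 Y79.2006
G00 X73.0361 Y75.5822
M3 S259
G01 X251.4107 Y75.5822 F3486
G01 X251.4107 Y26.1811
G01 X73.0361 Y26.1811
G01 X73.0361 Y75.5822
M5
G00 X0.0000 Y0.0000

viewBox `0 0 371.4591 150.1228` with mm width/height → 1 unit = 1 mm. Flip: y_m = 150.1228 − y_svg.

**Shape 1** — `<path>` regular polygon, stroke `#000000` → engrave (S259, F3486). Machine vertices: (76.0948,71.9413) → (80.7854,64.3120) → (77.7451,55.8879) → (69.2633,53.0127) → (61.7270,57.8513) → (60.8112,66.7602) → (67.2055,73.0309) → (76.0948,71.9413). Closed: final G1 returns to the first vertex.

**Shape 2** — `<polygon>` regular polygon, stroke `#000000` → engrave (S259, F3486). Machine vertices: (5.1033,63.6628) → (24.9815,71.2676) → (38.3568,54.7123) → (26.7450,36.8758) → (6.1932,42.4075) → (5.1033,63.6628). Closed: final G1 returns to the first vertex.

**Shape 3** — `<path>` regular polygon, stroke `#000000` → engrave (S259, F3486). Machine vertices: (272.2863,79.2006) → (275.4697,117.4038) → (313.6729,114.2204) → (310.4895,76.0172) → (272.2863,79.2006). Closed: final G1 returns to the first vertex.

**Shape 4** — `<path>` rectangle, stroke `#000000` → engrave (S259, F3486). Machine vertices: (73.0361,75.5822) → (251.4107,75.5822) → (251.4107,26.1811) → (73.0361,26.1811) → (73.0361,75.5822). Closed: final G1 returns to the first vertex.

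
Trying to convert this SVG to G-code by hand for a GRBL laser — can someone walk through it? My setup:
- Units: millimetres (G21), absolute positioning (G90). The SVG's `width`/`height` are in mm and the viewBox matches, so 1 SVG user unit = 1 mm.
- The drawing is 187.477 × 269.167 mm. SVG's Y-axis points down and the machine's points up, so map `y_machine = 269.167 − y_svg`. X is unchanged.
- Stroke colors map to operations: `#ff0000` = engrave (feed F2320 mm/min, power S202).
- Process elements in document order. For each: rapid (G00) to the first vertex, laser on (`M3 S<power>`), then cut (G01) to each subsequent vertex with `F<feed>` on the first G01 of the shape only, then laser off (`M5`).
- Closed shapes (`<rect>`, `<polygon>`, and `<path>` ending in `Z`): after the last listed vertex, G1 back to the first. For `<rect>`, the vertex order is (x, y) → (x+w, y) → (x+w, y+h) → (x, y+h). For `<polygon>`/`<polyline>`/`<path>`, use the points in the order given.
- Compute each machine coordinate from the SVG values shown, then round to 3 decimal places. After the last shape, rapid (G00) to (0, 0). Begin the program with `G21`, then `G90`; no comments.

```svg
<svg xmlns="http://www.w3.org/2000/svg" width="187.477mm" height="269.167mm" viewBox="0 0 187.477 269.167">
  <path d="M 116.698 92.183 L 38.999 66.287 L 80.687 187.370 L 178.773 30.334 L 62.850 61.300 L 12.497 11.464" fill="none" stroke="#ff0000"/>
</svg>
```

G21
G90
G00 X116.698 Y176.984
M3 S202
G01 X38.999 Y202.880 F2320
G01 X80.687 Y81.797
G01 X178.773 Y238.833
G01 X62.850 Y207.867
G01 X12.497 Y257.703
M5
G00 X0.000 Y0.000

1 u = 1 mm; y_m = 269.167 − y.

[1] `<path>` open polyline, #ff0000→engrave S202 F2320: (116.698,176.984) → (38.999,202.880) → (80.687,81.797) → (178.773,238.833) → (62.850,207.867) → (12.497,257.703)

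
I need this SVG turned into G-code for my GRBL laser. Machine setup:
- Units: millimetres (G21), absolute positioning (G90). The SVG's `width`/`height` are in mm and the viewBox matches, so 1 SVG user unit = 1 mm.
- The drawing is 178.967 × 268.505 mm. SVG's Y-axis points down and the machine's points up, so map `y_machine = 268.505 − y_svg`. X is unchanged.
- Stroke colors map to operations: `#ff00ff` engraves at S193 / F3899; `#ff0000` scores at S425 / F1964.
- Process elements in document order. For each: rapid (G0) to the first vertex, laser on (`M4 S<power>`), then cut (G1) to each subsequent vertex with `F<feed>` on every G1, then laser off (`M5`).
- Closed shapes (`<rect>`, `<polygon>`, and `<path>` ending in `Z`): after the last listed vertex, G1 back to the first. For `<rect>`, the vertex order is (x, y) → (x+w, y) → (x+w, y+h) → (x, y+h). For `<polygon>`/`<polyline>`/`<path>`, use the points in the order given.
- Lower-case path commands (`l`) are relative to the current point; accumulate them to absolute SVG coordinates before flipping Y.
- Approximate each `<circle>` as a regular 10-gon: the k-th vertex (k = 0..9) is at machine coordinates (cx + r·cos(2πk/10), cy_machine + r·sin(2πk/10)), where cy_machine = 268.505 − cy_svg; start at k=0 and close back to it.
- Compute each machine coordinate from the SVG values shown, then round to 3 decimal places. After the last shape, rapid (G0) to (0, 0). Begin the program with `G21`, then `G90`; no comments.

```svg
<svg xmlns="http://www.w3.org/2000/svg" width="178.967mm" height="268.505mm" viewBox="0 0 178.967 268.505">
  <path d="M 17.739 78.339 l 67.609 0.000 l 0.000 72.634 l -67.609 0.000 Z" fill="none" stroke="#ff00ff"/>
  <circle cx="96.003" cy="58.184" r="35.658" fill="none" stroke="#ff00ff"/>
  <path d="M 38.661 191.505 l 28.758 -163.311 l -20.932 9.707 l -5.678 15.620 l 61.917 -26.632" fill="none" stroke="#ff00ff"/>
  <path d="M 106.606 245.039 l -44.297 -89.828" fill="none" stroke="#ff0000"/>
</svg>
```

G21
G90
G0 X17.739 Y190.166
M4 S193
G1 X85.348 Y190.166 F3899
G1 X85.348 Y117.532 F3899
G1 X17.739 Y117.532 F3899
G1 X17.739 Y190.166 F3899
M5
G0 X131.661 Y210.321
M4 S193
G1 X124.851 Y231.280 F3899
G1 X107.022 Y244.234 F3899
G1 X84.984 Y244.234 F3899
G1 X67.155 Y231.280 F3899
G1 X60.345 Y210.321 F3899
G1 X67.155 Y189.362 F3899
G1 X84.984 Y176.408 F3899
G1 X107.022 Y176.408 F3899
G1 X124.851 Y189.362 F3899
G1 X131.661 Y210.321 F3899
M5
G0 X38.661 Y77.000
M4 S193
G1 X67.419 Y240.311 F3899
G1 X46.487 Y230.604 F3899
G1 X40.809 Y214.984 F3899
G1 X102.726 Y241.616 F3899
M5
G0 X106.606 Y23.466
M4 S425
G1 X62.309 Y113.294 F1964
M5
G0 X0.000 Y0.000

Since the viewBox matches the mm dimensions, user units are millimetres directly. The only transform is the Y-flip y_m = 268.505 − y_svg.

Shape 1 is a rectangle drawn with `<path>`. Its stroke #ff00ff means engrave at S193, F3899. After flipping Y the toolpath is (17.739,190.166) → (85.348,190.166) → (85.348,117.532) → (17.739,117.532) → (17.739,190.166), returning to the start.

Shape 2 is a circle drawn with `<circle>`. Its stroke #ff00ff means engrave at S193, F3899. After flipping Y the toolpath is (131.661,210.321) → (124.851,231.280) → (107.022,244.234) → (84.984,244.234) → (67.155,231.280) → (60.345,210.321) → (67.155,189.362) → (84.984,176.408) → (107.022,176.408) → (124.851,189.362) → (131.661,210.321), returning to the start.

Shape 3 is a open polyline drawn with `<path>`. Its stroke #ff00ff means engrave at S193, F3899. After flipping Y the toolpath is (38.661,77.000) → (67.419,240.311) → (46.487,230.604) → (40.809,214.984) → (102.726,241.616).

Shape 4 is a line segment drawn with `<path>`. Its stroke #ff0000 means score at S425, F1964. After flipping Y the toolpath is (106.606,23.466) → (62.309,113.294).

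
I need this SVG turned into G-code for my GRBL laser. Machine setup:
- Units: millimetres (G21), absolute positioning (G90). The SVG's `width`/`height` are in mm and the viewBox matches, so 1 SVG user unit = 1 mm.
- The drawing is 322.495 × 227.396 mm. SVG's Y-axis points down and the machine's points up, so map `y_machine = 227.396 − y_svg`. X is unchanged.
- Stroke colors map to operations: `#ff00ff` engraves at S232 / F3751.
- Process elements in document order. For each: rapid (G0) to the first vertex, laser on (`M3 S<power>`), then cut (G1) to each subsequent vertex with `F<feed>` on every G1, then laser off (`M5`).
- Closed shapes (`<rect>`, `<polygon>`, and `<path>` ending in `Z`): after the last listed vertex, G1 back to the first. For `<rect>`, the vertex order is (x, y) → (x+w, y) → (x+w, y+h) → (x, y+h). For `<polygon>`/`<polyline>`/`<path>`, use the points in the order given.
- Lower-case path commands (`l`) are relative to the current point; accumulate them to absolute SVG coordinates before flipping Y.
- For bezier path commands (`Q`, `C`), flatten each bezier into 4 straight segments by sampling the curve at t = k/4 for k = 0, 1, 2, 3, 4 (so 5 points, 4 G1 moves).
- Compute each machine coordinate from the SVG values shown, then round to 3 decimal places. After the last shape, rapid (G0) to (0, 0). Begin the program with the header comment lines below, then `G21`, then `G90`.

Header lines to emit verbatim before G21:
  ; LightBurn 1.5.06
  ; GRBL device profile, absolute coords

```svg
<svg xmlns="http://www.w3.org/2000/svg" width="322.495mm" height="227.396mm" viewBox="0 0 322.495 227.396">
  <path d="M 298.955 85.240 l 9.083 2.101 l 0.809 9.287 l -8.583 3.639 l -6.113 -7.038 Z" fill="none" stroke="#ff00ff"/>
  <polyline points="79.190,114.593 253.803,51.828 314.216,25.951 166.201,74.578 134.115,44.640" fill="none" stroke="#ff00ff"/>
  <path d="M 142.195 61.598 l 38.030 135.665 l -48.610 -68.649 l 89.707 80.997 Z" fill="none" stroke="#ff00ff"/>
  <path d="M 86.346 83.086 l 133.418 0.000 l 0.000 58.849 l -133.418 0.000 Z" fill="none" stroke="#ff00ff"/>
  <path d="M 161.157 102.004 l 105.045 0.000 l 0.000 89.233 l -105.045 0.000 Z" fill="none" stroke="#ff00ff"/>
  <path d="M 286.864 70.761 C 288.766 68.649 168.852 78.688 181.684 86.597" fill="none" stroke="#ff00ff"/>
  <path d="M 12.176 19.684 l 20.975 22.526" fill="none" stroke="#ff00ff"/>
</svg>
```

; LightBurn 1.5.06
; GRBL device profile, absolute coords
G21
G90
G0 X298.955 Y142.156
M3 S232
G1 X308.038 Y140.055 F3751
G1 X308.847 Y130.768 F3751
G1 X300.264 Y127.129 F3751
G1 X294.151 Y134.167 F3751
G1 X298.955 Y142.156 F3751
M5
G0 X79.190 Y112.803
M3 S232
G1 X253.803 Y175.568 F3751
G1 X314.216 Y201.445 F3751
G1 X166.201 Y152.818 F3751
G1 X134.115 Y182.756 F3751
M5
G0 X142.195 Y165.798
M3 S232
G1 X180.225 Y30.133 F3751
G1 X131.615 Y98.782 F3751
G1 X221.322 Y17.785 F3751
G1 X142.195 Y165.798 F3751
M5
G0 X86.346 Y144.310
M3 S232
G1 X219.764 Y144.310 F3751
G1 X219.764 Y85.461 F3751
G1 X86.346 Y85.461 F3751
G1 X86.346 Y144.310 F3751
M5
G0 X161.157 Y125.392
M3 S232
G1 X266.202 Y125.392 F3751
G1 X266.202 Y36.159 F3751
G1 X161.157 Y36.159 F3751
G1 X161.157 Y125.392 F3751
M5
G0 X286.864 Y156.635
M3 S232
G1 X269.428 Y156.164 F3751
G1 X230.175 Y152.475 F3751
G1 X192.972 Y146.907 F3751
G1 X181.684 Y140.799 F3751
M5
G0 X12.176 Y207.712
M3 S232
G1 X33.151 Y185.186 F3751
M5
G0 X0.000 Y0.000

1 u = 1 mm; y_m = 227.396 − y.

[1] `<path>` regular polygon, #ff00ff→engrave S232 F3751: (298.955,142.156) → (308.038,140.055) → (308.847,130.768) → (300.264,127.129) → (294.151,134.167) → (298.955,142.156) (closed)

[2] `<polyline>` open polyline, #ff00ff→engrave S232 F3751: (79.190,112.803) → (253.803,175.568) → (314.216,201.445) → (166.201,152.818) → (134.115,182.756)

[3] `<path>` closed polygon, #ff00ff→engrave S232 F3751: (142.195,165.798) → (180.225,30.133) → (131.615,98.782) → (221.322,17.785) → (142.195,165.798) (closed)

[4] `<path>` rectangle, #ff00ff→engrave S232 F3751: (86.346,144.310) → (219.764,144.310) → (219.764,85.461) → (86.346,85.461) → (86.346,144.310) (closed)

[5] `<path>` rectangle, #ff00ff→engrave S232 F3751: (161.157,125.392) → (266.202,125.392) → (266.202,36.159) → (161.157,36.159) → (161.157,125.392) (closed)

[6] `<path>` cubic bezier, #ff00ff→engrave S232 F3751: (286.864,156.635) → (269.428,156.164) → (230.175,152.475) → (192.972,146.907) → (181.684,140.799)

[7] `<path>` line segment, #ff00ff→engrave S232 F3751: (12.176,207.712) → (33.151,185.186)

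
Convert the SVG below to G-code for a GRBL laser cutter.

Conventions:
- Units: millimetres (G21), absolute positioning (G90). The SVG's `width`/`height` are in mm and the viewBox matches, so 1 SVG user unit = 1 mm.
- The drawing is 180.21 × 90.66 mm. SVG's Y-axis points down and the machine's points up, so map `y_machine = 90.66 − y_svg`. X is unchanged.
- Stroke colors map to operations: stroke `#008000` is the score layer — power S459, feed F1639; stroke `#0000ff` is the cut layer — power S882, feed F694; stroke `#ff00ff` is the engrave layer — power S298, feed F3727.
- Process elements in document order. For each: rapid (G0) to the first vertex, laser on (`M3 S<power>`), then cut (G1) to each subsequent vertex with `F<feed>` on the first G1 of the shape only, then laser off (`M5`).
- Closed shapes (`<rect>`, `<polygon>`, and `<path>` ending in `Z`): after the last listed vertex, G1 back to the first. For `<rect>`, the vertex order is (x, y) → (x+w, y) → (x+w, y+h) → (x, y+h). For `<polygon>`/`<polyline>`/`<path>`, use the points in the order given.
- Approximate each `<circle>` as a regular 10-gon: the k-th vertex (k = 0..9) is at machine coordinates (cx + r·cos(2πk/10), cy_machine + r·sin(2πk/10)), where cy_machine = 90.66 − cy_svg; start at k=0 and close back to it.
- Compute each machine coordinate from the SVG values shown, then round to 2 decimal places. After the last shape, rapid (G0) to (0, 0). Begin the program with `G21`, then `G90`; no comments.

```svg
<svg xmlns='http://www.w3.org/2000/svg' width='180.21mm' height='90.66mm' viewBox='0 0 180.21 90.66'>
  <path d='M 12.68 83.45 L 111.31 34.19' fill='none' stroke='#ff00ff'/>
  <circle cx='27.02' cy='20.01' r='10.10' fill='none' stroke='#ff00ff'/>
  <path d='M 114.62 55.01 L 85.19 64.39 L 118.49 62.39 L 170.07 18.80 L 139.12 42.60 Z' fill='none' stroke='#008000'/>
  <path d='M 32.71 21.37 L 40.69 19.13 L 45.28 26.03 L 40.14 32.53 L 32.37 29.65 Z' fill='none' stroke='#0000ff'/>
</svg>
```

G21
G90
G0 X12.68 Y7.21
M3 S298
G1 X111.31 Y56.47 F3727
M5
G0 X37.12 Y70.65
M3 S298
G1 X35.19 Y76.59 F3727
G1 X30.14 Y80.26
G1 X23.90 Y80.26
G1 X18.85 Y76.59
G1 X16.92 Y70.65
G1 X18.85 Y64.71
G1 X23.90 Y61.04
G1 X30.14 Y61.04
G1 X35.19 Y64.71
G1 X37.12 Y70.65
M5
G0 X114.62 Y35.65
M3 S459
G1 X85.19 Y26.27 F1639
G1 X118.49 Y28.27
G1 X170.07 Y71.86
G1 X139.12 Y48.06
G1 X114.62 Y35.65
M5
G0 X32.71 Y69.29
M3 S882
G1 X40.69 Y71.53 F694
G1 X45.28 Y64.63
G1 X40.14 Y58.13
G1 X32.37 Y61.01
G1 X32.71 Y69.29
M5
G0 X0.00 Y0.00

viewBox `0 0 180.21 90.66` with mm width/height → 1 unit = 1 mm. Flip: y_m = 90.66 − y_svg.

**Shape 1** — `<path>` line segment, stroke `#ff00ff` → engrave (S298, F3727). Machine vertices: (12.68,7.21) → (111.31,56.47). Open path.

**Shape 2** — `<circle>` circle, stroke `#ff00ff` → engrave (S298, F3727). Machine vertices: (37.12,70.65) → (35.19,76.59) → (30.14,80.26) → (23.90,80.26) → (18.85,76.59) → (16.92,70.65) → (18.85,64.71) → (23.90,61.04) → (30.14,61.04) → (35.19,64.71) → (37.12,70.65). Closed: final G1 returns to the first vertex.

**Shape 3** — `<path>` closed polygon, stroke `#008000` → score (S459, F1639). Machine vertices: (114.62,35.65) → (85.19,26.27) → (118.49,28.27) → (170.07,71.86) → (139.12,48.06) → (114.62,35.65). Closed: final G1 returns to the first vertex.

**Shape 4** — `<path>` regular polygon, stroke `#0000ff` → cut (S882, F694). Machine vertices: (32.71,69.29) → (40.69,71.53) → (45.28,64.63) → (40.14,58.13) → (32.37,61.01) → (32.71,69.29). Closed: final G1 returns to the first vertex.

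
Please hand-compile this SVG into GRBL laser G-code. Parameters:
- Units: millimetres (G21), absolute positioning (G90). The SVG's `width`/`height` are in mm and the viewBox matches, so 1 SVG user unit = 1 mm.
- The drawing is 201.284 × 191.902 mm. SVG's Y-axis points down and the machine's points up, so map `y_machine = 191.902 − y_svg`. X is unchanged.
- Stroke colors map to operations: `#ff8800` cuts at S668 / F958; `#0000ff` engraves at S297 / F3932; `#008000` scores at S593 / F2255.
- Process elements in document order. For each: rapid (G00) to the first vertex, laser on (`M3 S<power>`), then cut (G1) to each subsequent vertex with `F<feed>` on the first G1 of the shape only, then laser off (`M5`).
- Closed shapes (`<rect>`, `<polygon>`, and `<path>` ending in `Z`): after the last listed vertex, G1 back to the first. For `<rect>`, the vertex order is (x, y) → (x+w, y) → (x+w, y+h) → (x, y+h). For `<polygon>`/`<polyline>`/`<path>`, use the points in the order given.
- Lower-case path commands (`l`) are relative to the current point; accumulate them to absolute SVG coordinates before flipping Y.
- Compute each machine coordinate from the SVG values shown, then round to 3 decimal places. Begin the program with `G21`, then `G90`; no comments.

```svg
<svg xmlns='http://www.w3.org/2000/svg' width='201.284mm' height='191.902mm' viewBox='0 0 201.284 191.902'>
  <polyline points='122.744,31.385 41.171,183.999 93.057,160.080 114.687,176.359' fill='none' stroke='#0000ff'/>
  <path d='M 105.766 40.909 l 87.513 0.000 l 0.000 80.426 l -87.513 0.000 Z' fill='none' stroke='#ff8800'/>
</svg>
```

G21
G90
G00 X122.744 Y160.517
M3 S297
G1 X41.171 Y7.903 F3932
G1 X93.057 Y31.822
G1 X114.687 Y15.543
M5
G00 X105.766 Y150.993
M3 S668
G1 X193.279 Y150.993 F958
G1 X193.279 Y70.567
G1 X105.766 Y70.567
G1 X105.766 Y150.993
M5

viewBox `0 0 201.284 191.902` with mm width/height → 1 unit = 1 mm. Flip: y_m = 191.902 − y_svg.

**Shape 1** — `<polyline>` open polyline, stroke `#0000ff` → engrave (S297, F3932). Machine vertices: (122.744,160.517) → (41.171,7.903) → (93.057,31.822) → (114.687,15.543). Open path.

**Shape 2** — `<path>` rectangle, stroke `#ff8800` → cut (S668, F958). Machine vertices: (105.766,150.993) → (193.279,150.993) → (193.279,70.567) → (105.766,70.567) → (105.766,150.993). Closed: final G1 returns to the first vertex.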